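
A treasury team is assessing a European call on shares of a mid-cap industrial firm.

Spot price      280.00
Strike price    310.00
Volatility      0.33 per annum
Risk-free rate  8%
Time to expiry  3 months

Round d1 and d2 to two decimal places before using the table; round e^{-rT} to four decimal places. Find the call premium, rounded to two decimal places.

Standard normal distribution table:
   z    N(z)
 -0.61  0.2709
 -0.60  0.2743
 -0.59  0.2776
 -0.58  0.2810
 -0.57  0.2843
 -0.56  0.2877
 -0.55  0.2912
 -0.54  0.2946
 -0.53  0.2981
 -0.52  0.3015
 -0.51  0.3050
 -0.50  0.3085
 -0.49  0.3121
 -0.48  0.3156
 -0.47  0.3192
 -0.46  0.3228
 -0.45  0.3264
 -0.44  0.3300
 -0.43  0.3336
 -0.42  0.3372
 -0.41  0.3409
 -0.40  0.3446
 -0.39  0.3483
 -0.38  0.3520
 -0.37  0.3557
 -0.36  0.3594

σ√T = 0.33 × 0.5000 = 0.1650
ln(S/K) + (r + σ²/2)T = ln(280/310) + (0.08 + 0.33²/2)·0.25 = -0.1018 + 0.0336 = -0.0682
d₁ = -0.0682 / 0.1650 = -0.4132 ≈ -0.41
d₂ = d₁ − σ√T = -0.4132 − 0.1650 = -0.5782 ≈ -0.58
exp(−rT) = exp(−0.08·0.25) = 0.9802
C = 280·N(-0.41) − 310·0.9802·N(-0.58) = 280·0.3409 − 310·0.9802·0.2810 = 95.4520 − 85.3852 = 10.0668

10.07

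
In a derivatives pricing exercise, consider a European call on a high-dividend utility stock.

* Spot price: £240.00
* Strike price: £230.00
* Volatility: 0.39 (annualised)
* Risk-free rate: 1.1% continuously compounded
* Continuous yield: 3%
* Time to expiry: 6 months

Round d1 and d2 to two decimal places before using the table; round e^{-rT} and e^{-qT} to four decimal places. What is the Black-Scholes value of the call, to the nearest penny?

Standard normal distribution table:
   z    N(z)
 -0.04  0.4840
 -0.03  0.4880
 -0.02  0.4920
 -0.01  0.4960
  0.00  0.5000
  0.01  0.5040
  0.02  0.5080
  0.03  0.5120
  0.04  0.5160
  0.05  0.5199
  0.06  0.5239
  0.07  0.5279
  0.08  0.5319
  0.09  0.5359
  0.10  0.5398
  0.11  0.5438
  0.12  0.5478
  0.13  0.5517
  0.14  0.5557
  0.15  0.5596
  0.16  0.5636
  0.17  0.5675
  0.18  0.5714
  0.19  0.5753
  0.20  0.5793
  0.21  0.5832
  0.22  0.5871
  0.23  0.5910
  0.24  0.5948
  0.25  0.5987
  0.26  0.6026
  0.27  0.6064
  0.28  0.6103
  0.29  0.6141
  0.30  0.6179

T = 0.5;  σ√T = 0.2758
d₁ = [ln(240/230) + (0.011 − 0.03 + 0.39²/2)·0.5] / 0.2758 = [0.0426 + 0.0285] / 0.2758 = 0.2578 which rounds to 0.26
d₂ = d₁ − σ√T = 0.2578 − 0.2758 = -0.0180 which rounds to -0.02
e^(−qT) = e^(−0.03·0.5) = 0.9851;  e^(−rT) = e^(−0.011·0.5) = 0.9945
C = 240·0.9851·N(0.26) − 230·0.9945·N(-0.02) = 240·0.9851·0.6026 − 230·0.9945·0.4920 = 142.4691 − 112.5376 = 29.9315

£29.93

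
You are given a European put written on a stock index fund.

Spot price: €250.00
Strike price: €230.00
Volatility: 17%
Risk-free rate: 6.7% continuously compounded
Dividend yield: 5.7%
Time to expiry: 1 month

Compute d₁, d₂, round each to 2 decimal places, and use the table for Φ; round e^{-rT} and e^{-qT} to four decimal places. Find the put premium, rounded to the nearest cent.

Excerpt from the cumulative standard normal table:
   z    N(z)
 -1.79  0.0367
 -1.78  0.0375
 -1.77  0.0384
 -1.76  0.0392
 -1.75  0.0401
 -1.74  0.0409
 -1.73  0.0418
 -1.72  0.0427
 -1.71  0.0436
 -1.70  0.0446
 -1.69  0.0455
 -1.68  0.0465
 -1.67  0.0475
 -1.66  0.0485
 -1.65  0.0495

€0.23

σ√T = 0.17 × 0.2887 = 0.0491
d₁ = [ln(250/230) + (0.067 − 0.057 + ½·0.17²)·0.08333] / (σ√T) = (0.0834 + 0.0020) / 0.0491 = 1.7406 → 1.74
d₂ = 1.7406 − 0.0491 = 1.6915 → 1.69
e^(−qT) = e^(−0.057·0.08333) = 0.9953;  e^(−rT) = e^(−0.067·0.08333) = 0.9944
N(−d₂) = N(-1.69) = 0.0455;  N(−d₁) = N(-1.74) = 0.0409
P = 230·0.9944·0.0455 − 250·0.9953·0.0409 = 10.4064 − 10.1769 = 0.2295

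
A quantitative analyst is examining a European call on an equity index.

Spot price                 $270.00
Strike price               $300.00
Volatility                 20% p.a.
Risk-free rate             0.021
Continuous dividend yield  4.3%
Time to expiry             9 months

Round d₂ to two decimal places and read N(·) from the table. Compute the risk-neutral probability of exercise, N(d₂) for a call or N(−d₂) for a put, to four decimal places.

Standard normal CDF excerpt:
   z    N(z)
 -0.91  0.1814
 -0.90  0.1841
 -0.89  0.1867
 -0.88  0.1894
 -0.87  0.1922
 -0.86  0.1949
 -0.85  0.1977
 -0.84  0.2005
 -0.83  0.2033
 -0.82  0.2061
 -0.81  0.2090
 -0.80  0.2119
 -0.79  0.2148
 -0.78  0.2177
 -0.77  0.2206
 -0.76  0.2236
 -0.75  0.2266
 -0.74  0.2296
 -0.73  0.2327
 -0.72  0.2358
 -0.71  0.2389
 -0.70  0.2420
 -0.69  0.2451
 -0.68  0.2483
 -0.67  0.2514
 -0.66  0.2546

0.2148

σ√T = 0.2·√0.75 = 0.1732
ln(S/K) + (r − q + σ²/2)T = ln(270/300) + (0.021 − 0.043 + 0.2²/2)·0.75 = -0.1054 − 0.0015 = -0.1069
d₁ = -0.1069 / 0.1732 = -0.6170 ≈ -0.62
d₂ = d₁ − σ√T = -0.6170 − 0.1732 = -0.7902 ≈ -0.79
Pr(exercise) under Q = N(d₂) = 0.2148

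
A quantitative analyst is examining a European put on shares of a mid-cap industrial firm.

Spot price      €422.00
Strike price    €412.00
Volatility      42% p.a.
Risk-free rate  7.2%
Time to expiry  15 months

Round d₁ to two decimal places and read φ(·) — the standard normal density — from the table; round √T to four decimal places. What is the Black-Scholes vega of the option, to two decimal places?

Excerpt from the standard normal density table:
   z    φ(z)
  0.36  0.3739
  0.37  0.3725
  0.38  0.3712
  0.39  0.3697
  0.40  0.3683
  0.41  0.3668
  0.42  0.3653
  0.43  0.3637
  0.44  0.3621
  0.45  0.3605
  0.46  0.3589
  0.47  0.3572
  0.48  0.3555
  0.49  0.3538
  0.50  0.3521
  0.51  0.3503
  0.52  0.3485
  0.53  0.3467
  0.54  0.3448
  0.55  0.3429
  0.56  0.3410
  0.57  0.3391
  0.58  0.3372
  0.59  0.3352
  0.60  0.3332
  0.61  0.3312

σ√T = 0.42 × 1.1180 = 0.4696
d₁ = [ln(422/412) + (0.072 + 0.42²/2)·1.25] / 0.4696 = [0.0240 + 0.2002] / 0.4696 = 0.4775 → 0.48
√T = √1.25 = 1.1180
φ(d₁) = φ(0.48) = 0.3555
vega = S·φ(d₁)·√T = 422·0.3555·1.1180 = 167.7235

167.72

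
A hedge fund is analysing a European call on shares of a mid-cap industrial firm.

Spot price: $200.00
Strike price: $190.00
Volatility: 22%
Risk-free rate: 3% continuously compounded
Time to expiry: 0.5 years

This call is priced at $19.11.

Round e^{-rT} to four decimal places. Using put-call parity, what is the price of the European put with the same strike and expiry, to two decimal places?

exp(−rT) = exp(−0.03·0.5) = 0.9851
Put-call parity: C − P = S − K·e^(−rT) = 200 − 190·0.9851 = 200 − 187.1690 = 12.8310
P = C − (C − P) = 19.11 − (12.8310) = 6.2790

$6.28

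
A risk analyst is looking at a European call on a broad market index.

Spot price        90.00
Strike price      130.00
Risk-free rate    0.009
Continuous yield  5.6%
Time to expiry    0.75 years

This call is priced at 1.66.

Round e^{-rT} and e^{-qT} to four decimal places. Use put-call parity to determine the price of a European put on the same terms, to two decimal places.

44.49

exp(−qT) = exp(−0.056·0.75) = 0.9589;  exp(−rT) = exp(−0.009·0.75) = 0.9933
Put-call parity: C − P = S·e^(−qT) − K·e^(−rT) = 90·0.9589 − 130·0.9933 = 86.3010 − 129.1290 = -42.8280
P = C − (C − P) = 1.66 − (-42.8280) = 44.4880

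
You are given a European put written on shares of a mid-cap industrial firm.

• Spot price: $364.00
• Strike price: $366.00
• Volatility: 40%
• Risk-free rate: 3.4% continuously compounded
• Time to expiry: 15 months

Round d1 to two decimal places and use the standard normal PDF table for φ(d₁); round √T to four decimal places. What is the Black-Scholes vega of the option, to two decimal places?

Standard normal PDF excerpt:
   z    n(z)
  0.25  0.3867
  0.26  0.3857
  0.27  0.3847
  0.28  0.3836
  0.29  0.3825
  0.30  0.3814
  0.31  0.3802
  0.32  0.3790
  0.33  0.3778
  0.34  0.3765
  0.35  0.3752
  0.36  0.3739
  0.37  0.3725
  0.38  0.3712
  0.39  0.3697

154.72

σ√T = 0.4·√1.25 = 0.4472
ln(S/K) + (r + σ²/2)T = ln(364/366) + (0.034 + 0.4²/2)·1.25 = -0.0055 + 0.1425 = 0.1370
d₁ = 0.1370 / 0.4472 = 0.3064 ≈ 0.31
√T = √1.25 = 1.1180
φ(d₁) = φ(0.31) = 0.3802
vega = S·φ(d₁)·√T = 364·0.3802·1.1180 = 154.7232
(Call and put vega coincide under Black-Scholes.)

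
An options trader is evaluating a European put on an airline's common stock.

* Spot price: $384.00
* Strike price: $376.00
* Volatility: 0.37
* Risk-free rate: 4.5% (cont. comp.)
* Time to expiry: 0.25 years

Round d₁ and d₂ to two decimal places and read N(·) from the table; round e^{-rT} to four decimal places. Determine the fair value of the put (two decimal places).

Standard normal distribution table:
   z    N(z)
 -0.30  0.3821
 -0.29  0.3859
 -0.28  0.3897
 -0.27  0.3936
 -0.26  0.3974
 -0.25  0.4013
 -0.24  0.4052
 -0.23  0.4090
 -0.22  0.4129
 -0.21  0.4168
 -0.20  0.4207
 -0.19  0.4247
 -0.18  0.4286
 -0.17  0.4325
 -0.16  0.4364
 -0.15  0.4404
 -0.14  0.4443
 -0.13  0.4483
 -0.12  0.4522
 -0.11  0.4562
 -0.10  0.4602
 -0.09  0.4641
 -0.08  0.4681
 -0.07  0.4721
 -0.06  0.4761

$22.89

T = 0.25;  σ√T = 0.1850
d₁ = [ln(384/376) + (0.045 + 0.37²/2)·0.25] / 0.1850 = [0.0211 + 0.0284] / 0.1850 = 0.2671 ⇒ 0.27
d₂ = d₁ − σ√T = 0.2671 − 0.1850 = 0.0821 ⇒ 0.08
exp(−rT) = exp(−0.045·0.25) = 0.9888
N(−d₂) = N(-0.08) = 0.4681;  N(−d₁) = N(-0.27) = 0.3936
P = 376·0.9888·0.4681 − 384·0.3936 = 174.0343 − 151.1424 = 22.8919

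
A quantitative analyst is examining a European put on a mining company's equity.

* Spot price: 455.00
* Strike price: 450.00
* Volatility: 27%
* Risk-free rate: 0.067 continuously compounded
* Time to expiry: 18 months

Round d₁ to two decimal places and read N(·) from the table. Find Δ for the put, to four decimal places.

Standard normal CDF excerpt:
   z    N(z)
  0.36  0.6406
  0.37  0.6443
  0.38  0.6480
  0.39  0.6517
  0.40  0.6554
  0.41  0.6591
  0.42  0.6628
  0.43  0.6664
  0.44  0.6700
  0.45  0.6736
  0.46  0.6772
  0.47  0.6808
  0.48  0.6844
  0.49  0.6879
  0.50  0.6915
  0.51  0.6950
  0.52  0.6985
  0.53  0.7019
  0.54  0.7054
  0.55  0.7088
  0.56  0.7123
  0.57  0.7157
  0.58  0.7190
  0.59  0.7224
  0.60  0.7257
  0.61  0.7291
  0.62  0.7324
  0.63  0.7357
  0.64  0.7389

-0.3085

σ√T = 0.27·√1.5 = 0.3307
ln(S/K) + (r + σ²/2)T = ln(455/450) + (0.067 + 0.27²/2)·1.5 = 0.0110 + 0.1552 = 0.1662
d₁ = 0.1662 / 0.3307 = 0.5027 which rounds to 0.50
N(d₁) = N(0.50) = 0.6915
Δ_put = N(d₁) − 1 = 0.6915 − 1 = -0.3085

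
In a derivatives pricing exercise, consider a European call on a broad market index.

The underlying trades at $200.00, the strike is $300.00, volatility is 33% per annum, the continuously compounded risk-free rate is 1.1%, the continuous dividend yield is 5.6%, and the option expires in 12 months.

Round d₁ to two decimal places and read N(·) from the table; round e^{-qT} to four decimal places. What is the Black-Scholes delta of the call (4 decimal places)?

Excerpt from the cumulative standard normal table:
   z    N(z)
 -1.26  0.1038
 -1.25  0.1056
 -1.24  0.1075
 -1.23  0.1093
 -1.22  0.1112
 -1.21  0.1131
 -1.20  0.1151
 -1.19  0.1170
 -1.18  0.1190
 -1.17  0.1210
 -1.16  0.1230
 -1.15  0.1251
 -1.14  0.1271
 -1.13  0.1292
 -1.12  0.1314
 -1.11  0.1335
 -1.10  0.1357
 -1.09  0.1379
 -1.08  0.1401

0.1088

σ√T = 0.33·√1 = 0.3300
ln(S/K) + (r − q + σ²/2)T = ln(200/300) + (0.011 − 0.056 + 0.33²/2)·1 = -0.4055 + 0.0095 = -0.3960
d₁ = -0.3960 / 0.3300 = -1.2000 ≈ -1.20
N(d₁) = N(-1.20) = 0.1151
Δ_call = exp(−qT)·N(d₁) = 0.9455·0.1151 = 0.1088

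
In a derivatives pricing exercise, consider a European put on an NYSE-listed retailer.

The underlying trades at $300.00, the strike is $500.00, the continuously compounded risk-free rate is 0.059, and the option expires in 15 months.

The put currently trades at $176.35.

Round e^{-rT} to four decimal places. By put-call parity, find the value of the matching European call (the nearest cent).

e^(−rT) = e^(−0.059·1.25) = 0.9289
Put-call parity: C − P = S − K·e^(−rT) = 300 − 500·0.9289 = 300 − 464.4500 = -164.4500
C = P + (C − P) = 176.35 + (-164.4500) = 11.9000

$11.90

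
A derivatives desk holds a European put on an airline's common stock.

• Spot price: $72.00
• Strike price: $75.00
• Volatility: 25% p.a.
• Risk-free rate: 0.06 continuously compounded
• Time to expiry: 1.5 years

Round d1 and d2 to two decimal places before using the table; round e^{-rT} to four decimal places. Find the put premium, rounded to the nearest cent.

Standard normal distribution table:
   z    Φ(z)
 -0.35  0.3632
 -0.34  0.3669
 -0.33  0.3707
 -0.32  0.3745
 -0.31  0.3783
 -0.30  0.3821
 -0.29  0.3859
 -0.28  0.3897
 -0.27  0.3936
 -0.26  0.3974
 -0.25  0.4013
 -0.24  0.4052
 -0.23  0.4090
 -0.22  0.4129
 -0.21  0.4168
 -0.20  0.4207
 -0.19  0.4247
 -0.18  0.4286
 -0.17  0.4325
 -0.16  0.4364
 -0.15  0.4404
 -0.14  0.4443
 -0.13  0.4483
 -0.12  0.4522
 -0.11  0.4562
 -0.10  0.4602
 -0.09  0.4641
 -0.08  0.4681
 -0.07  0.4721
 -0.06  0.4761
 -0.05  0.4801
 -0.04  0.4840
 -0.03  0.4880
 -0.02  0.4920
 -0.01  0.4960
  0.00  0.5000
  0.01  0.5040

$6.76

σ√T = 0.25·√1.5 = 0.3062
d₁ = [ln(72/75) + (0.06 + ½·0.25²)·1.5] / (σ√T) = (-0.0408 + 0.1369) / 0.3062 = 0.3137 ≈ 0.31
d₂ = 0.3137 − 0.3062 = 0.0075 ≈ 0.01
exp(−rT) = exp(−0.06·1.5) = 0.9139
N(−d₂) = N(-0.01) = 0.4960;  N(−d₁) = N(-0.31) = 0.3783
P = 75·0.9139·0.4960 − 72·0.3783 = 33.9971 − 27.2376 = 6.7595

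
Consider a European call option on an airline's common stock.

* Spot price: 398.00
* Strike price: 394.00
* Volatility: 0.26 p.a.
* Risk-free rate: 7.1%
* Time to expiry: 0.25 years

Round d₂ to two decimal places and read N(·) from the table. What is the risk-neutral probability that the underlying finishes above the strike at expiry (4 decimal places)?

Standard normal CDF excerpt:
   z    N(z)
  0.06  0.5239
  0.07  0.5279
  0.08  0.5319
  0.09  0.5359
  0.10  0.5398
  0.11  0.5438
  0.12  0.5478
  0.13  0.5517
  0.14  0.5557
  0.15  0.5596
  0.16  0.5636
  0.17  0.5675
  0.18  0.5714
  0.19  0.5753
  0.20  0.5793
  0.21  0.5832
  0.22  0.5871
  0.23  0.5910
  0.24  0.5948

σ√T = 0.26·√0.25 = 0.1300
d₁ = [ln(398/394) + (0.071 + ½·0.26²)·0.25] / (σ√T) = (0.0101 + 0.0262) / 0.1300 = 0.2792 which rounds to 0.28
d₂ = 0.2792 − 0.1300 = 0.1492 which rounds to 0.15
Pr(exercise) under Q = N(d₂) = 0.5596

0.5596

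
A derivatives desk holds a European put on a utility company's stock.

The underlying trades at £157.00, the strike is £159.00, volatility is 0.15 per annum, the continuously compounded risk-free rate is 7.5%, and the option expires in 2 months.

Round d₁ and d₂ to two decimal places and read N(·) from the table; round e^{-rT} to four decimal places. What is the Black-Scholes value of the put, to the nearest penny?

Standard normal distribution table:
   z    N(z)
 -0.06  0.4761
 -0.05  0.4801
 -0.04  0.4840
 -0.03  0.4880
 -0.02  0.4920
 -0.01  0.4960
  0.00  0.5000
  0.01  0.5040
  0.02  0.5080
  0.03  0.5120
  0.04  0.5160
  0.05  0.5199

σ√T = 0.15·√0.1667 = 0.0612
d₁ = [ln(157/159) + (0.075 + ½·0.15²)·0.1667] / (σ√T) = (-0.0127 + 0.0144) / 0.0612 = 0.0280 → 0.03
d₂ = 0.0280 − 0.0612 = -0.0332 → -0.03
e^(−rT) = e^(−0.075·0.1667) = 0.9876
N(−d₂) = N(0.03) = 0.5120;  N(−d₁) = N(-0.03) = 0.4880
P = 159·0.9876·0.5120 − 157·0.4880 = 80.3985 − 76.6160 = 3.7825

£3.78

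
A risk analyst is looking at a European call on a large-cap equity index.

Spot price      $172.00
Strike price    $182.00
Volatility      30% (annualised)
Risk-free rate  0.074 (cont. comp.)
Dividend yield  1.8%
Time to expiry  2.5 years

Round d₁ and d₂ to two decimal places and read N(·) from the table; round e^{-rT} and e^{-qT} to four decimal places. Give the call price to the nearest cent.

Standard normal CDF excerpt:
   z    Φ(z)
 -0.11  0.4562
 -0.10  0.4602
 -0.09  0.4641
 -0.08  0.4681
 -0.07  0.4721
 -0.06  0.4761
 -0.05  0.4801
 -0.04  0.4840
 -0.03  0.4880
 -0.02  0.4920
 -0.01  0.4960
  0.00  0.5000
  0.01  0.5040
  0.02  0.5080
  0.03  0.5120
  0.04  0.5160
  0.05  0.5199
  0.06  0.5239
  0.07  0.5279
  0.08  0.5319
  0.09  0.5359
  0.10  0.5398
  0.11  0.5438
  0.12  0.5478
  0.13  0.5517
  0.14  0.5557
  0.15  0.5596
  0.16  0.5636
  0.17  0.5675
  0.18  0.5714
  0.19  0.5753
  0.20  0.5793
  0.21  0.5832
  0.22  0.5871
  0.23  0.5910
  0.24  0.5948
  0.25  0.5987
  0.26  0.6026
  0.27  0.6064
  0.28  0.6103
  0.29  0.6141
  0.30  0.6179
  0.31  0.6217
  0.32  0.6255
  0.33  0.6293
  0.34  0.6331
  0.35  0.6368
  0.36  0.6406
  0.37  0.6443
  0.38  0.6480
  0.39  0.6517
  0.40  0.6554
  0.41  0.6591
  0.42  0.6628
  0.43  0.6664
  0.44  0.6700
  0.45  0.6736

σ√T = 0.3·√2.5 = 0.4743
d₁ = [ln(172/182) + (0.074 − 0.018 + 0.3²/2)·2.5] / 0.4743 = [-0.0565 + 0.2525] / 0.4743 = 0.4132 ≈ 0.41
d₂ = d₁ − σ√T = 0.4132 − 0.4743 = -0.0612 ≈ -0.06
exp(−qT) = exp(−0.018·2.5) = 0.9560;  exp(−rT) = exp(−0.074·2.5) = 0.8311
N(d₁) = N(0.41) = 0.6591;  N(d₂) = N(-0.06) = 0.4761
C = 172·0.9560·0.6591 − 182·0.8311·0.4761 = 108.3771 − 72.0150 = 36.3621

$36.36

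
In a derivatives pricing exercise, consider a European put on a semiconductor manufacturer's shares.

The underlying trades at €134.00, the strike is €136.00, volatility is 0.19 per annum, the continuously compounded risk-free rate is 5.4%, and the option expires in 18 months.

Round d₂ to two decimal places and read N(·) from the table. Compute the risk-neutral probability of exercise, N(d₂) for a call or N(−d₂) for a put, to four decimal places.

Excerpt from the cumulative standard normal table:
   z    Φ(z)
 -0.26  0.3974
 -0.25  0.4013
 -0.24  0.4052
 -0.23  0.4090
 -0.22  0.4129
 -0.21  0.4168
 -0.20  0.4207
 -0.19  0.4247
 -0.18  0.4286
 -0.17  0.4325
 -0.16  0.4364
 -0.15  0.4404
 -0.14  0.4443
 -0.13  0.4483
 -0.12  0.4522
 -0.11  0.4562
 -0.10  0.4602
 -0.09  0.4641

0.4325

T = 1.5;  σ√T = 0.2327
ln(S/K) + (r + σ²/2)T = ln(134/136) + (0.054 + 0.19²/2)·1.5 = -0.0148 + 0.1081 = 0.0933
d₁ = 0.0933 / 0.2327 = 0.4008 → 0.40
d₂ = d₁ − σ√T = 0.4008 − 0.2327 = 0.1681 → 0.17
Risk-neutral Pr[S_T < K] = N(−d₂) = N(-0.17) = 0.4325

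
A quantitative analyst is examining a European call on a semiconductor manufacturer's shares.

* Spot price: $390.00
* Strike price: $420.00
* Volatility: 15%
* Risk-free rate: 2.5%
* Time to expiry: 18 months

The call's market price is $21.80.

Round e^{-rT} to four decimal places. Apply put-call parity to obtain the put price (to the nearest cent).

$36.34

e^(−rT) = e^(−0.025·1.5) = 0.9632
Put-call parity: C − P = S − K·e^(−rT) = 390 − 420·0.9632 = 390 − 404.5440 = -14.5440
P = C − (C − P) = 21.80 − (-14.5440) = 36.3440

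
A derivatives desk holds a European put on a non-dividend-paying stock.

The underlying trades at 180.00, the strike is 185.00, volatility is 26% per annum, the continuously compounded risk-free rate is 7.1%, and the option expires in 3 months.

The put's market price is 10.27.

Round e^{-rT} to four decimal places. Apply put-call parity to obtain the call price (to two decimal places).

8.53

exp(−rT) = exp(−0.071·0.25) = 0.9824
Put-call parity: C − P = S − K·e^(−rT) = 180 − 185·0.9824 = 180 − 181.7440 = -1.7440
C = P + (C − P) = 10.27 + (-1.7440) = 8.5260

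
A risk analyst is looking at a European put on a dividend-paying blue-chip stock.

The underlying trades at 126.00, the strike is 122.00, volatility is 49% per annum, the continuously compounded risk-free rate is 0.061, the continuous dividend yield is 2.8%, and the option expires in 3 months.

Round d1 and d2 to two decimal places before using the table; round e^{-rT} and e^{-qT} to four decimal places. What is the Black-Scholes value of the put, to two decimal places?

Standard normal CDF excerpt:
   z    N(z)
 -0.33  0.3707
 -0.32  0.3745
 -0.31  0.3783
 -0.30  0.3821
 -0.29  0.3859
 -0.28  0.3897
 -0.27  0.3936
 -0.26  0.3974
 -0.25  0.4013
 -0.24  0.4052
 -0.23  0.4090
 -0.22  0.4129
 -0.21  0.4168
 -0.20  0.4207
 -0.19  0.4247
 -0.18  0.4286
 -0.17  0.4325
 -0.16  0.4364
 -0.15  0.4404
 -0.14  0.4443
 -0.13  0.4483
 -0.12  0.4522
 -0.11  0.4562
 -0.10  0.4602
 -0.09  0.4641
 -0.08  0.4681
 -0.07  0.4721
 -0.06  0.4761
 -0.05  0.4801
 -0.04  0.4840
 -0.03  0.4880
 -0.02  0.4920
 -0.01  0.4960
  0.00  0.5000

σ√T = 0.49 × 0.5000 = 0.2450
ln(S/K) + (r − q + σ²/2)T = ln(126/122) + (0.061 − 0.028 + 0.49²/2)·0.25 = 0.0323 + 0.0383 = 0.0705
d₁ = 0.0705 / 0.2450 = 0.2879 ≈ 0.29
d₂ = d₁ − σ√T = 0.2879 − 0.2450 = 0.0429 ≈ 0.04
e^(−qT) = e^(−0.028·0.25) = 0.9930;  e^(−rT) = e^(−0.061·0.25) = 0.9849
N(−d₂) = N(-0.04) = 0.4840;  N(−d₁) = N(-0.29) = 0.3859
P = 122·0.9849·0.4840 − 126·0.9930·0.3859 = 58.1564 − 48.2830 = 9.8733

9.87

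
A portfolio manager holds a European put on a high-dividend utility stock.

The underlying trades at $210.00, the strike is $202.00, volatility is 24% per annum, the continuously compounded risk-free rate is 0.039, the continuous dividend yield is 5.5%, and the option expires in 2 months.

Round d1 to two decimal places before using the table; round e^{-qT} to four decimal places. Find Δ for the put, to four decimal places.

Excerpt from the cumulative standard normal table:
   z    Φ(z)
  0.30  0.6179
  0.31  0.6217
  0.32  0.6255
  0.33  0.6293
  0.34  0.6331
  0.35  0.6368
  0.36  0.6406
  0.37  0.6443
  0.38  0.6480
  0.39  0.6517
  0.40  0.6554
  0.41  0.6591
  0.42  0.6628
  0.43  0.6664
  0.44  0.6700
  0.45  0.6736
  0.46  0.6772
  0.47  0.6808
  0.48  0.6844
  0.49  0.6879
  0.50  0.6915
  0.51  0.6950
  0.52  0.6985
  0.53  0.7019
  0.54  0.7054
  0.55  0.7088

σ√T = 0.24·√0.1667 = 0.0980
d₁ = [ln(210/202) + (0.039 − 0.055 + 0.24²/2)·0.1667] / 0.0980 = [0.0388 + 0.0021] / 0.0980 = 0.4182 ≈ 0.42
N(d₁) = N(0.42) = 0.6628
Δ_put = e^(−qT)·(N(d₁) − 1) = 0.9909·(0.6628 − 1) = -0.3341

-0.3341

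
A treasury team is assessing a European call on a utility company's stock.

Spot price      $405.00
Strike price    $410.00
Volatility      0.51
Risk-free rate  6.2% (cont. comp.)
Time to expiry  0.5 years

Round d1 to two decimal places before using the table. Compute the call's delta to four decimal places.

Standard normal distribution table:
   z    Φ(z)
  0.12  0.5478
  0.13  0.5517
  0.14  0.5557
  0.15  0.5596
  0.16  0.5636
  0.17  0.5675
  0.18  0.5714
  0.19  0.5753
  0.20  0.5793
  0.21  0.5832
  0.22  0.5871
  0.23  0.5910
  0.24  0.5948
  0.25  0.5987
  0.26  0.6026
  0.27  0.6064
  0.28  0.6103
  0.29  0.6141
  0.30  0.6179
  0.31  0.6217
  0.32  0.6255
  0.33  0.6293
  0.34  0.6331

σ√T = 0.51 × 0.7071 = 0.3606
ln(S/K) + (r + σ²/2)T = ln(405/410) + (0.062 + 0.51²/2)·0.5 = -0.0123 + 0.0960 = 0.0838
d₁ = 0.0838 / 0.3606 = 0.2322 ≈ 0.23
N(d₁) = N(0.23) = 0.5910
Δ_call = N(d₁) = 0.5910

0.5910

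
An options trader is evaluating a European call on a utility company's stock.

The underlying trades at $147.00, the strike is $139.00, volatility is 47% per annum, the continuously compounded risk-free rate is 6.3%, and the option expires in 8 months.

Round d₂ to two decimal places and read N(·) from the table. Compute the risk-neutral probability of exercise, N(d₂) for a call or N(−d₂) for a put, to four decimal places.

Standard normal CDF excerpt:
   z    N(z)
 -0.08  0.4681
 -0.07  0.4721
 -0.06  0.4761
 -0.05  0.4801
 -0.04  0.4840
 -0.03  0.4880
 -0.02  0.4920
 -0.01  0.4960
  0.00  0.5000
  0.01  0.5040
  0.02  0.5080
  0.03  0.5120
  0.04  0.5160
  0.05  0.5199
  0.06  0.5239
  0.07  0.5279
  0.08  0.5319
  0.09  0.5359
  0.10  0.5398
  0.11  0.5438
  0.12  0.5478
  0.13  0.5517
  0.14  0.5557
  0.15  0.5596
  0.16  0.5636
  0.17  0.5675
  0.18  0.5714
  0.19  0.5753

σ√T = 0.47 × 0.8165 = 0.3838
d₁ = [ln(147/139) + (0.063 + ½·0.47²)·0.6667] / (σ√T) = (0.0560 + 0.1156) / 0.3838 = 0.4471 ≈ 0.45
d₂ = 0.4471 − 0.3838 = 0.0634 ≈ 0.06
Risk-neutral Pr[S_T > K] = N(d₂) = N(0.06) = 0.5239

0.5239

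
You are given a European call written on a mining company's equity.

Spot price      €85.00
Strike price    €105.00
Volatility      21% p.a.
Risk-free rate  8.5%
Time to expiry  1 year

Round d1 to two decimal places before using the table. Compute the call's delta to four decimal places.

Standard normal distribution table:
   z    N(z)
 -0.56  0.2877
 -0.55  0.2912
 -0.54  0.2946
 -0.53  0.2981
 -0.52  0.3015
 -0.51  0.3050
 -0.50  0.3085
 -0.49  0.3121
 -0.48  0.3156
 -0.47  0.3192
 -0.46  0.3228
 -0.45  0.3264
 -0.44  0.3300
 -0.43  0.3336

σ√T = 0.21·√1 = 0.2100
ln(S/K) + (r + σ²/2)T = ln(85/105) + (0.085 + 0.21²/2)·1 = -0.2113 + 0.1071 = -0.1043
d₁ = -0.1043 / 0.2100 = -0.4965 ⇒ -0.50
N(d₁) = N(-0.50) = 0.3085
Δ_call = N(d₁) = 0.3085

0.3085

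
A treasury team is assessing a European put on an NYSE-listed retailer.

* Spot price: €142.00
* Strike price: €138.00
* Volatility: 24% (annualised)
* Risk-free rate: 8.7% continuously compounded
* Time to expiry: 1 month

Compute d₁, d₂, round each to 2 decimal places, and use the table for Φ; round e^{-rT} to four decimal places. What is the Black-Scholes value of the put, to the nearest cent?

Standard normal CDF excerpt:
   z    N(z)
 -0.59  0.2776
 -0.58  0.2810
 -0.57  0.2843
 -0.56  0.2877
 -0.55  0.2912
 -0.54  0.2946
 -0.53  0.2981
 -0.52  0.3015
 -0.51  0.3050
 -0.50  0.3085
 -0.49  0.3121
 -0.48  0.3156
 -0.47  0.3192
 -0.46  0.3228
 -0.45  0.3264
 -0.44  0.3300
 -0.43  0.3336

€1.89

T = 0.08333;  σ√T = 0.0693
d₁ = [ln(142/138) + (0.087 + 0.24²/2)·0.08333] / 0.0693 = [0.0286 + 0.0096] / 0.0693 = 0.5517 ⇒ 0.55
d₂ = d₁ − σ√T = 0.5517 − 0.0693 = 0.4824 ⇒ 0.48
e^(−rT) = e^(−0.087·0.08333) = 0.9928
N(−d₂) = N(-0.48) = 0.3156;  N(−d₁) = N(-0.55) = 0.2912
P = 138·0.9928·0.3156 − 142·0.2912 = 43.2392 − 41.3504 = 1.8888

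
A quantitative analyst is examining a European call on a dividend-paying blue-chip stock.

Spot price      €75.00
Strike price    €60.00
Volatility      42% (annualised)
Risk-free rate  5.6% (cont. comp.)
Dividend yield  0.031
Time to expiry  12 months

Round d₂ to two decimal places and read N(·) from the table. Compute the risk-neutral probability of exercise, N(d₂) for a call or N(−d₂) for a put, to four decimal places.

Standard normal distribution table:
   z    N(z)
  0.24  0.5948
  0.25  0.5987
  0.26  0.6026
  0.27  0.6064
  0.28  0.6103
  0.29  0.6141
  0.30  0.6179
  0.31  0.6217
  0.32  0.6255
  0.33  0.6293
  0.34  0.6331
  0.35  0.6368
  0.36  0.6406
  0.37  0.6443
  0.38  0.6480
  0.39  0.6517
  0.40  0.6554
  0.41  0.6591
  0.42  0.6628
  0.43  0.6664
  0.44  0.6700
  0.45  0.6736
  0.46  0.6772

σ√T = 0.42 × 1.0000 = 0.4200
ln(S/K) + (r − q + σ²/2)T = ln(75/60) + (0.056 − 0.031 + 0.42²/2)·1 = 0.2231 + 0.1132 = 0.3363
d₁ = 0.3363 / 0.4200 = 0.8008 ⇒ 0.80
d₂ = d₁ − σ√T = 0.8008 − 0.4200 = 0.3808 ⇒ 0.38
Risk-neutral Pr[S_T > K] = N(d₂) = N(0.38) = 0.6480

0.6480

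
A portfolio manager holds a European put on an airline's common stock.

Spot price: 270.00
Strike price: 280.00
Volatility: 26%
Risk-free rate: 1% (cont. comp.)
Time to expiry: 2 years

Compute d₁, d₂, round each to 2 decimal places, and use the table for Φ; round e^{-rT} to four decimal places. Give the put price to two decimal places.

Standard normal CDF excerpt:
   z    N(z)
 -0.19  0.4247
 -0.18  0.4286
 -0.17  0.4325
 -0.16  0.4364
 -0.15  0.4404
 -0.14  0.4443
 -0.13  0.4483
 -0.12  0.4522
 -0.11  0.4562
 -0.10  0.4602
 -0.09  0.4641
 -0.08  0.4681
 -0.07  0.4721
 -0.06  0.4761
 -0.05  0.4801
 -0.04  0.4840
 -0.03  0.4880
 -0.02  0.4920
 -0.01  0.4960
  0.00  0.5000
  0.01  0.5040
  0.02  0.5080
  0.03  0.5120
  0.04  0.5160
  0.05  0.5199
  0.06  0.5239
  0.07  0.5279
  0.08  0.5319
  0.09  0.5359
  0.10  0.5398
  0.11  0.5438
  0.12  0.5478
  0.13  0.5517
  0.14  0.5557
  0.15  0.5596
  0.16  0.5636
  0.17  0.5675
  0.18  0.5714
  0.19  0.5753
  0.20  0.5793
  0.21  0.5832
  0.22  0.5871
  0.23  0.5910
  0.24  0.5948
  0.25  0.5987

42.24

σ√T = 0.26·√2 = 0.3677
ln(S/K) + (r + σ²/2)T = ln(270/280) + (0.01 + 0.26²/2)·2 = -0.0364 + 0.0876 = 0.0512
d₁ = 0.0512 / 0.3677 = 0.1393 ≈ 0.14
d₂ = d₁ − σ√T = 0.1393 − 0.3677 = -0.2284 ≈ -0.23
e^(−rT) = e^(−0.01·2) = 0.9802
N(−d₂) = N(0.23) = 0.5910;  N(−d₁) = N(-0.14) = 0.4443
P = 280·0.9802·0.5910 − 270·0.4443 = 162.2035 − 119.9610 = 42.2425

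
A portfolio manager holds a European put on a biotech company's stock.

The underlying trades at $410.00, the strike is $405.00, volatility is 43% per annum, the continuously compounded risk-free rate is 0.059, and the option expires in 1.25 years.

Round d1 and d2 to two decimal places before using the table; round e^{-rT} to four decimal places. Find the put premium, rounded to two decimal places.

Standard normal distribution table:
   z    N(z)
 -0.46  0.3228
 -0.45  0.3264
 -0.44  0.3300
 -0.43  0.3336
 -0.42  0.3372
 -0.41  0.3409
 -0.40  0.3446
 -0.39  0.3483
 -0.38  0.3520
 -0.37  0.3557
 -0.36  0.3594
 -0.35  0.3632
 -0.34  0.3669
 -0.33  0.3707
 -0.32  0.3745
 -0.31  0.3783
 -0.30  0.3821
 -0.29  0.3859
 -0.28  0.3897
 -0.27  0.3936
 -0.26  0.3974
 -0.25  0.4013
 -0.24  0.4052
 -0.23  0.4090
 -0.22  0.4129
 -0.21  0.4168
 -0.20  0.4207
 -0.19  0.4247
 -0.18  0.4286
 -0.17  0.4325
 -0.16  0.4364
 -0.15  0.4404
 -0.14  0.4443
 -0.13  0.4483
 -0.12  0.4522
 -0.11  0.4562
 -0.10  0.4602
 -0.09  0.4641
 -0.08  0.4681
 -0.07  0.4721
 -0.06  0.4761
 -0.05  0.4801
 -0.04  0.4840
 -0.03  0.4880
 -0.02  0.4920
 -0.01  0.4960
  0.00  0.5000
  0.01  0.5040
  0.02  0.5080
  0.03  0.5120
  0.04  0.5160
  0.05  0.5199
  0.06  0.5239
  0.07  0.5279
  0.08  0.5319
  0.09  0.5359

$58.84

σ√T = 0.43·√1.25 = 0.4808
d₁ = [ln(410/405) + (0.059 + ½·0.43²)·1.25] / (σ√T) = (0.0123 + 0.1893) / 0.4808 = 0.4193 which rounds to 0.42
d₂ = 0.4193 − 0.4808 = -0.0615 which rounds to -0.06
exp(−rT) = exp(−0.059·1.25) = 0.9289
P = 405·0.9289·N(0.06) − 410·N(-0.42) = 405·0.9289·0.5239 − 410·0.3372 = 197.0935 − 138.2520 = 58.8415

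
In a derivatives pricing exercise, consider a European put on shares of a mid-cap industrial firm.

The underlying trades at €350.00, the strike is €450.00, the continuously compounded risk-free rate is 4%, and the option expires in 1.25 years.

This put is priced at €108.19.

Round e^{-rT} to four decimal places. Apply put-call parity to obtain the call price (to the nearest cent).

€30.15

e^(−rT) = e^(−0.04·1.25) = 0.9512
Put-call parity: C − P = S − K·e^(−rT) = 350 − 450·0.9512 = 350 − 428.0400 = -78.0400
C = P + (C − P) = 108.19 + (-78.0400) = 30.1500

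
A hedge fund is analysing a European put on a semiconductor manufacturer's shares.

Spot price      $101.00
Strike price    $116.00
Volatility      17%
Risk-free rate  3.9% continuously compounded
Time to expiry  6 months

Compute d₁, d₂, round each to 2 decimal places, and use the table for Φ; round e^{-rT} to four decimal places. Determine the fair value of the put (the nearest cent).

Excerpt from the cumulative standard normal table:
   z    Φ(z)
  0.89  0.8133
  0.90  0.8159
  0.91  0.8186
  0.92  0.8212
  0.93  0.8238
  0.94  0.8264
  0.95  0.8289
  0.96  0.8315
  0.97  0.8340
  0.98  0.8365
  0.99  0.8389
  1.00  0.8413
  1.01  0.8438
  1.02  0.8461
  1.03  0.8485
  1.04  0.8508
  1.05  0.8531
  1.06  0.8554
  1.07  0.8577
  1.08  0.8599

$13.85

T = 0.5;  σ√T = 0.1202
d₁ = [ln(101/116) + (0.039 + ½·0.17²)·0.5] / (σ√T) = (-0.1385 + 0.0267) / 0.1202 = -0.9296 → -0.93
d₂ = -0.9296 − 0.1202 = -1.0498 → -1.05
exp(−rT) = exp(−0.039·0.5) = 0.9807
N(−d₂) = N(1.05) = 0.8531;  N(−d₁) = N(0.93) = 0.8238
P = 116·0.9807·0.8531 − 101·0.8238 = 97.0497 − 83.2038 = 13.8459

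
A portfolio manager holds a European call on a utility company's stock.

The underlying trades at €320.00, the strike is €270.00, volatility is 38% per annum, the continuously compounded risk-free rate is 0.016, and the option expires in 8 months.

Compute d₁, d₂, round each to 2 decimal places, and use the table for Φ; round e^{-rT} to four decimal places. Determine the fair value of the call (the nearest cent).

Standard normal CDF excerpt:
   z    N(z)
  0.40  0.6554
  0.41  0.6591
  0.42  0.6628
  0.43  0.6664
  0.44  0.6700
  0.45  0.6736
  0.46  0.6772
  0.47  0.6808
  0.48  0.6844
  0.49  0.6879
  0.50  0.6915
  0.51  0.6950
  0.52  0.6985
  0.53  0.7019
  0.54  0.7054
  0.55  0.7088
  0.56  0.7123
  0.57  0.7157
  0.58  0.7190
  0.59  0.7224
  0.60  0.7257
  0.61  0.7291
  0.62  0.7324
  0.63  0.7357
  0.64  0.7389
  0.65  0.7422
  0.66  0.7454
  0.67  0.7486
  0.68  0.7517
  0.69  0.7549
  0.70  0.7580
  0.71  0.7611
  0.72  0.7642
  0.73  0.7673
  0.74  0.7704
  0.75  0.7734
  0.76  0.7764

T = 0.6667;  σ√T = 0.3103
d₁ = [ln(320/270) + (0.016 + 0.38²/2)·0.6667] / 0.3103 = [0.1699 + 0.0588] / 0.3103 = 0.7371 → 0.74
d₂ = d₁ − σ√T = 0.7371 − 0.3103 = 0.4268 → 0.43
e^(−rT) = e^(−0.016·0.6667) = 0.9894
N(d₁) = N(0.74) = 0.7704;  N(d₂) = N(0.43) = 0.6664
C = 320·0.7704 − 270·0.9894·0.6664 = 246.5280 − 178.0208 = 68.5072

€68.51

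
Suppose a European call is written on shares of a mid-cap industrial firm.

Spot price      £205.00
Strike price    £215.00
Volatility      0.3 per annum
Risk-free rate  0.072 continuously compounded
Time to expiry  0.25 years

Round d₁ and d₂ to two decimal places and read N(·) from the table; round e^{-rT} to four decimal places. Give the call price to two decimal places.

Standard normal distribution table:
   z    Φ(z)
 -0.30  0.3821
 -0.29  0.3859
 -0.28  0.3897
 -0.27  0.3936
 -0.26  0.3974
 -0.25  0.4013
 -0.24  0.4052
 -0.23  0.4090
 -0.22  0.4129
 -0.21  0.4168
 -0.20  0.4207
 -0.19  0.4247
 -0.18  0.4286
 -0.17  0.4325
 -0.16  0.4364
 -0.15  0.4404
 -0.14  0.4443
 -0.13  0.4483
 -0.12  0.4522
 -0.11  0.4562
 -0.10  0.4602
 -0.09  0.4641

£9.58

σ√T = 0.3·√0.25 = 0.1500
d₁ = [ln(205/215) + (0.072 + 0.3²/2)·0.25] / 0.1500 = [-0.0476 + 0.0292] / 0.1500 = -0.1225 ⇒ -0.12
d₂ = d₁ − σ√T = -0.1225 − 0.1500 = -0.2725 ⇒ -0.27
e^(−rT) = e^(−0.072·0.25) = 0.9822
N(d₁) = N(-0.12) = 0.4522;  N(d₂) = N(-0.27) = 0.3936
C = 205·0.4522 − 215·0.9822·0.3936 = 92.7010 − 83.1177 = 9.5833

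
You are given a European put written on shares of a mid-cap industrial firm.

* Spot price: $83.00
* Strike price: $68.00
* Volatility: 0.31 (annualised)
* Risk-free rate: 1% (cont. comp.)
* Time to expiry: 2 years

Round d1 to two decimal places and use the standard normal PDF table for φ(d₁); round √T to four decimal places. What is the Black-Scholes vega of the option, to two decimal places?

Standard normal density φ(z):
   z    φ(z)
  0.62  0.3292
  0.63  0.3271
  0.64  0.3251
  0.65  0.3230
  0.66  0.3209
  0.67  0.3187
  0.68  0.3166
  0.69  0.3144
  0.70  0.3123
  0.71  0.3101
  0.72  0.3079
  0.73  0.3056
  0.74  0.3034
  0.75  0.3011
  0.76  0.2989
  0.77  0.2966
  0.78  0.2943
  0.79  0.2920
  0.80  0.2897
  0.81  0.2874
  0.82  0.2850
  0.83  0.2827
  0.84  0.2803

σ√T = 0.31·√2 = 0.4384
d₁ = [ln(83/68) + (0.01 + 0.31²/2)·2] / 0.4384 = [0.1993 + 0.1161] / 0.4384 = 0.7195 ≈ 0.72
√T = √2 = 1.4142
φ(d₁) = φ(0.72) = 0.3079
vega = S·φ(d₁)·√T = 83·0.3079·1.4142 = 36.1409

36.14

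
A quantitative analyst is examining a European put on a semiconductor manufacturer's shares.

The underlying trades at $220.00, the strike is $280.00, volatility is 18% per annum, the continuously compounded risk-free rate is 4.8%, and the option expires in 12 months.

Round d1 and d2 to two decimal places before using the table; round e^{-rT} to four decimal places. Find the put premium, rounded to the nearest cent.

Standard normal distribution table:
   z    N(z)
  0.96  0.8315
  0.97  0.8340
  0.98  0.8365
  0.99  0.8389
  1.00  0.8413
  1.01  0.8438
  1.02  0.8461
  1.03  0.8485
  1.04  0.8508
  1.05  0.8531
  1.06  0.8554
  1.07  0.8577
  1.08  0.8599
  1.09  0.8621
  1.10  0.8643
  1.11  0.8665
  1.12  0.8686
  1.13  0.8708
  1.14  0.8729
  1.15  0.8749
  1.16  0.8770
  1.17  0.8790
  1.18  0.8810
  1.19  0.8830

σ√T = 0.18 × 1.0000 = 0.1800
d₁ = [ln(220/280) + (0.048 + ½·0.18²)·1] / (σ√T) = (-0.2412 + 0.0642) / 0.1800 = -0.9831 ⇒ -0.98
d₂ = -0.9831 − 0.1800 = -1.1631 ⇒ -1.16
e^(−rT) = e^(−0.048·1) = 0.9531
N(−d₂) = N(1.16) = 0.8770;  N(−d₁) = N(0.98) = 0.8365
P = 280·0.9531·0.8770 − 220·0.8365 = 234.0432 − 184.0300 = 50.0132

$50.01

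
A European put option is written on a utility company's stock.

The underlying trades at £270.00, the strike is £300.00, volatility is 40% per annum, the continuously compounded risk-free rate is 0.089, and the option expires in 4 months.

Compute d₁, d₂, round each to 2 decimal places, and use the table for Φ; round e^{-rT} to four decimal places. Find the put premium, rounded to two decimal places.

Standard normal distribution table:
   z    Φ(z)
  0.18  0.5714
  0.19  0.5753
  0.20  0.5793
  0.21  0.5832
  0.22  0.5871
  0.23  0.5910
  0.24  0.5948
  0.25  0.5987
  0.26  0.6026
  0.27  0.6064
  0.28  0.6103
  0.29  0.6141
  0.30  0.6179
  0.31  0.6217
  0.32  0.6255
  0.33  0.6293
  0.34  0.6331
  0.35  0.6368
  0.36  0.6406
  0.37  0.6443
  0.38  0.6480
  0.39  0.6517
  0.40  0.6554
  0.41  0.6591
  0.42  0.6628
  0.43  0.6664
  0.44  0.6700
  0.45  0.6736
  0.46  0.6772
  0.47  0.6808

£37.67

σ√T = 0.4·√0.3333 = 0.2309
ln(S/K) + (r + σ²/2)T = ln(270/300) + (0.089 + 0.4²/2)·0.3333 = -0.1054 + 0.0563 = -0.0490
d₁ = -0.0490 / 0.2309 = -0.2123 ⇒ -0.21
d₂ = d₁ − σ√T = -0.2123 − 0.2309 = -0.4432 ⇒ -0.44
e^(−rT) = e^(−0.089·0.3333) = 0.9708
N(−d₂) = N(0.44) = 0.6700;  N(−d₁) = N(0.21) = 0.5832
P = 300·0.9708·0.6700 − 270·0.5832 = 195.1308 − 157.4640 = 37.6668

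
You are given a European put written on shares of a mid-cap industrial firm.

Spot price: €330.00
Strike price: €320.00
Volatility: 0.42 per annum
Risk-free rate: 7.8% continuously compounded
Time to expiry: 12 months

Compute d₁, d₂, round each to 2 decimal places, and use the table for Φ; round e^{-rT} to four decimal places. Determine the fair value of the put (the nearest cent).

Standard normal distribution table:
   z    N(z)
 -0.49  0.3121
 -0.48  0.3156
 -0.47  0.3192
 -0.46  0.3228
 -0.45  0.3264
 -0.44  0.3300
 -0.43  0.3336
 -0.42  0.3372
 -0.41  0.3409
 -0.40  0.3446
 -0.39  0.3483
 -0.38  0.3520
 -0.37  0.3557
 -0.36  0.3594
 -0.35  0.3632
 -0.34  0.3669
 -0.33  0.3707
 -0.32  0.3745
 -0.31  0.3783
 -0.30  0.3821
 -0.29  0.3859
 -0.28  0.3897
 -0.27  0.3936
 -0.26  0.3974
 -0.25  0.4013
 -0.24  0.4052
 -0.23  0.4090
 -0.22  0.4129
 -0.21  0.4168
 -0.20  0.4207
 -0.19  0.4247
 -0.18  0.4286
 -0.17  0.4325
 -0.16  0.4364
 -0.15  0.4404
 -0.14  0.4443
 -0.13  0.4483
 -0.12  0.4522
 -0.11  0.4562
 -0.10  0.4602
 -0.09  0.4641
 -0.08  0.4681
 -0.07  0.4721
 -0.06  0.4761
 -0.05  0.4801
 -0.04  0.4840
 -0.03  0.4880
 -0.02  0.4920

σ√T = 0.42·√1 = 0.4200
d₁ = [ln(330/320) + (0.078 + 0.42²/2)·1] / 0.4200 = [0.0308 + 0.1662] / 0.4200 = 0.4690 which rounds to 0.47
d₂ = d₁ − σ√T = 0.4690 − 0.4200 = 0.0490 which rounds to 0.05
e^(−rT) = e^(−0.078·1) = 0.9250
N(−d₂) = N(-0.05) = 0.4801;  N(−d₁) = N(-0.47) = 0.3192
P = 320·0.9250·0.4801 − 330·0.3192 = 142.1096 − 105.3360 = 36.7736

€36.77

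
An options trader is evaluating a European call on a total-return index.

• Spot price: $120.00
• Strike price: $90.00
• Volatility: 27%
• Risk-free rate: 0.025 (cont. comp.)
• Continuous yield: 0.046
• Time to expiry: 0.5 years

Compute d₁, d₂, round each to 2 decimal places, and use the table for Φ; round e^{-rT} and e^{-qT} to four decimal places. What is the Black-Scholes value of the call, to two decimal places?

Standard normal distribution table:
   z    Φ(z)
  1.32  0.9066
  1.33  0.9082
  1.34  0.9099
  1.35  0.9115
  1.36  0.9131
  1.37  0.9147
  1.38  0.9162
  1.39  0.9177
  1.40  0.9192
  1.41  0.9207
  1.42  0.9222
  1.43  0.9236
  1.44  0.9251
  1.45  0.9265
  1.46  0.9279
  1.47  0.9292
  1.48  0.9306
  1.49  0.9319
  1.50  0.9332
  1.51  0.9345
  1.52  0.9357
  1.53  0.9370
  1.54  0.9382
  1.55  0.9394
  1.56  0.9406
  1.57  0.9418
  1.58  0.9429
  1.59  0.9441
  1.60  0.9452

T = 0.5;  σ√T = 0.1909
d₁ = [ln(120/90) + (0.025 − 0.046 + 0.27²/2)·0.5] / 0.1909 = [0.2877 + 0.0077] / 0.1909 = 1.5473 which rounds to 1.55
d₂ = d₁ − σ√T = 1.5473 − 0.1909 = 1.3564 which rounds to 1.36
e^(−qT) = e^(−0.046·0.5) = 0.9773;  e^(−rT) = e^(−0.025·0.5) = 0.9876
C = 120·0.9773·N(1.55) − 90·0.9876·N(1.36) = 120·0.9773·0.9394 − 90·0.9876·0.9131 = 110.1691 − 81.1600 = 29.0091

$29.01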